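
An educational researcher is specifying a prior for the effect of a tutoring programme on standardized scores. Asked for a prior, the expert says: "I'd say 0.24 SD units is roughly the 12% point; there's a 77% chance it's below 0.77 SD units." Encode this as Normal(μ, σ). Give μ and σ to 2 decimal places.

For Normal(μ,σ), the p-quantile is μ + z_p·σ. Here z_{0.12} = -1.175, z_{0.77} = 0.7388.
So 0.24 = μ − 1.175σ and 0.77 = μ + 0.7388σ.
Subtracting: σ = (0.77 − 0.24)/(0.7388 − (-1.175)) = 0.28.
Then μ = 0.24 − (-1.175)·0.28 = 0.57.

μ = 0.57, σ = 0.28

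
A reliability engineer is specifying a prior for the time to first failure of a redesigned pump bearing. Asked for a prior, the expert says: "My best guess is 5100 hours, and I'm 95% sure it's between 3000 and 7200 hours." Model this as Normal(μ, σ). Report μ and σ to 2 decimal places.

A symmetric 95% interval runs μ ± z·σ with z = 1.96.
Half-width = 2100, so σ = 2100/1.96 = 1071.45.
μ is the stated best guess, 5100.00.

μ = 5100.00, σ = 1071.45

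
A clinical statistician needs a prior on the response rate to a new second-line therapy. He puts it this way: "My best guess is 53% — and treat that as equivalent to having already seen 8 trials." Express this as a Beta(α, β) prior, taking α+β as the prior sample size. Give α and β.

Under the effective-sample-size interpretation, Beta(α, β) has prior mean α/(α+β) and prior sample size α+β.
So α+β = 8 and α/(α+β) = 0.53, giving α = 0.53·8 = 4.24 and β = 8 − 4.24 = 3.76.

α = 4.24, β = 3.76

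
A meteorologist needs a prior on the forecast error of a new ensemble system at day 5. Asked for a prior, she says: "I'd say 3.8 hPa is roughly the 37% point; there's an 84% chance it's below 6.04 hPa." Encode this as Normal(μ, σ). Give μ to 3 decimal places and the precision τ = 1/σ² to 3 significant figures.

For Normal(μ,σ), the p-quantile is μ + z_p·σ. Here z_{0.37} = -0.3319, z_{0.84} = 0.9945.
So 3.8 = μ − 0.3319σ and 6.04 = μ + 0.9945σ.
Subtracting: σ = (6.04 − 3.8)/(0.9945 − (-0.3319)) = 1.689.
Then μ = 3.8 − (-0.3319)·1.689 = 4.360.
Precision τ = 1/σ² = 1/1.689² = 0.351.

μ = 4.360, τ = 0.351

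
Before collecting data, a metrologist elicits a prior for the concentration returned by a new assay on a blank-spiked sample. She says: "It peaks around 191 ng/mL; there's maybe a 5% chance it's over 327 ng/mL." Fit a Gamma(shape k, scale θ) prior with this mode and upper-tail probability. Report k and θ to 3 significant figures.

Gamma(k,θ) with k>1 has mode (k−1)θ, so θ = 191/(k−1).
Need P(X < 327) = 0.95 with θ tied to k this way. Start at k = 2, θ = 191: P(X<327) ≈ 0.510.
Too low — raise k to concentrate. Iterating converges to k ≈ 10.7.
Then θ = 191/(10.7−1) ≈ 19.8.

k ≈ 10.7, θ ≈ 19.8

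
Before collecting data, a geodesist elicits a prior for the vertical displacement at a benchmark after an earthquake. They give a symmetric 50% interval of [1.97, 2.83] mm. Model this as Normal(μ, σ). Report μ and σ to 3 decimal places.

μ = 2.400, σ = 0.638

A symmetric 50% interval runs μ ± z·σ with z = 0.6745.
Half-width = 0.43, so σ = 0.43/0.6745 = 0.638.
μ is the interval midpoint, 2.400.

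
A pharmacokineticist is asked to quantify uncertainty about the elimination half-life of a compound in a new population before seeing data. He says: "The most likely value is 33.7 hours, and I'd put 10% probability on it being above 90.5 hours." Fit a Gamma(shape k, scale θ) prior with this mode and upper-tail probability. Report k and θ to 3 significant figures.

Gamma(k,θ) with k>1 has mode (k−1)θ, so θ = 33.7/(k−1).
Need P(X < 90.5) = 0.9 with θ tied to k this way. Start at k = 2, θ = 33.7: P(X<90.5) ≈ 0.749.
Too low — raise k to concentrate. Iterating converges to k ≈ 2.96.
Then θ = 33.7/(2.96−1) ≈ 17.2.

k ≈ 2.96, θ ≈ 17.2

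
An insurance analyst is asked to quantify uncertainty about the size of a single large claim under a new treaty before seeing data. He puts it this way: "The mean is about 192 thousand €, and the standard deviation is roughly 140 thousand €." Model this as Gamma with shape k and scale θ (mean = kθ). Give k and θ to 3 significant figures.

For Gamma(k, scale θ): mean = kθ, variance = kθ², so CV = 1/√k.
CV = SD/mean = 140/192 = 0.7292, hence k = 1/CV² = 1.88.
Then θ = mean/k = 192/1.88 = 102.

k ≈ 1.88, θ ≈ 102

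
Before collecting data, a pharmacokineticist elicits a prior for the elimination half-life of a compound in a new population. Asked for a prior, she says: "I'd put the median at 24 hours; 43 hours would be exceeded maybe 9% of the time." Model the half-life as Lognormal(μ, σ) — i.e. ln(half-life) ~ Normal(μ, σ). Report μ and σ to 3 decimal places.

If T ~ Lognormal(μ,σ) then ln T ~ Normal(μ,σ), so the p-quantile of ln T is μ + z_p·σ.
ln(24) = 3.178 and ln(43) = 3.761; z_{0.5} = 0, z_{0.91} = 1.341.
σ = (3.761 − 3.178)/(1.341 − (0)) = 0.435.
μ = 3.178 − (0)·0.435 = 3.178.

μ ≈ 3.178, σ ≈ 0.435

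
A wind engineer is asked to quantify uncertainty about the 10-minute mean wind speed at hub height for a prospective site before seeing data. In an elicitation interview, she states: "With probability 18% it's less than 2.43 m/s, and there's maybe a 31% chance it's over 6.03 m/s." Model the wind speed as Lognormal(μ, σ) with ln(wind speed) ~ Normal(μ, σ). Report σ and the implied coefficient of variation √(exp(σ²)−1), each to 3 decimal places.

If T ~ Lognormal(μ,σ) then ln T ~ Normal(μ,σ), so the p-quantile of ln T is μ + z_p·σ.
ln(2.43) = 0.8879 and ln(6.03) = 1.797; z_{0.18} = -0.9154, z_{0.69} = 0.4959.
σ = (1.797 − 0.8879)/(0.4959 − (-0.9154)) = 0.644.
μ = 0.8879 − (-0.9154)·0.644 = 1.477.
CV = √(exp(σ²)−1) = √(exp(0.4148)−1) = 0.717.

σ ≈ 0.644, CV ≈ 0.717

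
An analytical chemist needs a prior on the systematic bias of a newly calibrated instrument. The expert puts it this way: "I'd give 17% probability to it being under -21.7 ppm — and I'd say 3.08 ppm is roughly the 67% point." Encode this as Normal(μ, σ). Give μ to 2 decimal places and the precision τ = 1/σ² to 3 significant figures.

μ = -4.74, τ = 0.00316

The p-quantile of Normal(μ,σ) is μ + z_p·σ, with z_{0.17} = -0.9542 and z_{0.67} = 0.4399.
Eliminate σ: μ = (z₂·x₁ − z₁·x₂)/(z₂ − z₁) = (0.4399·-21.7 − (-0.9542)·3.08)/1.394 = -4.74.
Then σ = (x₂ − x₁)/(z₂ − z₁) = (3.08 − -21.7)/1.394 = 17.78.
Precision τ = 1/σ² = 1/17.78² = 0.00316.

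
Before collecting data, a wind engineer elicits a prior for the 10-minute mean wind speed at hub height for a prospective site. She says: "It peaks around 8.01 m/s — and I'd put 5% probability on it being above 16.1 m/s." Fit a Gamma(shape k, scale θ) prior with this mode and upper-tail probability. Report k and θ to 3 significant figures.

k ≈ 6.68, θ ≈ 1.41

Gamma(k,θ) with k>1 has mode (k−1)θ, so θ = 8.01/(k−1).
Need P(X < 16.1) = 0.95 with θ tied to k this way. Start at k = 2, θ = 8.01: P(X<16.1) ≈ 0.597.
Too low — raise k to concentrate. Iterating converges to k ≈ 6.68.
Then θ = 8.01/(6.68−1) ≈ 1.41.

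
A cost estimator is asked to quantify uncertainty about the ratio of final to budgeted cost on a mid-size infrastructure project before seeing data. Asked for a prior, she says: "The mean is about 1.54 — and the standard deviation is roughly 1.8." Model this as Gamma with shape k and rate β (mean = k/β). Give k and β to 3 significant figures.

k ≈ 0.732, β ≈ 0.475

For Gamma(k, rate β): mean = k/β, variance = k/β², so CV = 1/√k.
CV = SD/mean = 1.8/1.54 = 1.169, hence k = 1/CV² = 0.732.
Then β = k/mean = 0.732/1.54 = 0.475.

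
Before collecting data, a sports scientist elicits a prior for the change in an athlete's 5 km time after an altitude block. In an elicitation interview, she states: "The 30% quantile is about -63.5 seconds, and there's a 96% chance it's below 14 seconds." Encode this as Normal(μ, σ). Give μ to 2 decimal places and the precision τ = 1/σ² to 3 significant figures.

μ = -45.64, τ = 0.000862

The p-quantile of Normal(μ,σ) is μ + z_p·σ, with z_{0.3} = -0.5244 and z_{0.96} = 1.751.
Eliminate σ: μ = (z₂·x₁ − z₁·x₂)/(z₂ − z₁) = (1.751·-63.5 − (-0.5244)·14)/2.275 = -45.64.
Then σ = (x₂ − x₁)/(z₂ − z₁) = (14 − -63.5)/2.275 = 34.06.
Precision τ = 1/σ² = 1/34.06² = 0.000862.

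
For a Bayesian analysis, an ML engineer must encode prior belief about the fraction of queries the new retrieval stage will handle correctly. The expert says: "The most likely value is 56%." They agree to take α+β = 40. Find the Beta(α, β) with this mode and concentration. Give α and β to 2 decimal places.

For α,β > 1 the Beta mode is (α−1)/(α+β−2). With α+β = 40, the mode is (α−1)/38.
Set (α−1)/38 = 0.56 → α = 1 + 0.56·38 = 22.28.
β = 40 − α = 17.72.

α = 22.28, β = 17.72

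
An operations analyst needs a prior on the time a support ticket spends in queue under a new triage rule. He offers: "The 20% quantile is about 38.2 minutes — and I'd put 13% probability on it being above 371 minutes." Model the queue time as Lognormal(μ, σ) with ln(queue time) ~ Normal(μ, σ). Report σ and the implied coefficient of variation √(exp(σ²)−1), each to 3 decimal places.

If T ~ Lognormal(μ,σ) then ln T ~ Normal(μ,σ), so the p-quantile of ln T is μ + z_p·σ.
ln(38.2) = 3.643 and ln(371) = 5.916; z_{0.2} = -0.8416, z_{0.87} = 1.126.
σ = (5.916 − 3.643)/(1.126 − (-0.8416)) = 1.155.
μ = 3.643 − (-0.8416)·1.155 = 4.615.
CV = √(exp(σ²)−1) = √(exp(1.3344)−1) = 1.673.

σ ≈ 1.155, CV ≈ 1.673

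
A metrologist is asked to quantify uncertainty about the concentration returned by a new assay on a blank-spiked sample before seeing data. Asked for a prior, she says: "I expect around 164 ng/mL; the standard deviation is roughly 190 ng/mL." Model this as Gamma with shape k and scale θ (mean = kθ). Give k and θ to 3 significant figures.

For Gamma(k, scale θ): mean = kθ, variance = kθ², so CV = 1/√k.
CV = SD/mean = 190/164 = 1.159, hence k = 1/CV² = 0.745.
Then θ = mean/k = 164/0.745 = 220.

k ≈ 0.745, θ ≈ 220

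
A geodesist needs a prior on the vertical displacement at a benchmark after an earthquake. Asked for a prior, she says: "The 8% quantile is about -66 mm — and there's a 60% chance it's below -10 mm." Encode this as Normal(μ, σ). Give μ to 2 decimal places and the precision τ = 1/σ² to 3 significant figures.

For Normal(μ,σ), the p-quantile is μ + z_p·σ. Here z_{0.08} = -1.405, z_{0.6} = 0.2533.
So -66 = μ − 1.405σ and -10 = μ + 0.2533σ.
Subtracting: σ = (-10 − -66)/(0.2533 − (-1.405)) = 33.77.
Then μ = -66 − (-1.405)·33.77 = -18.55.
Precision τ = 1/σ² = 1/33.77² = 0.000877.

μ = -18.55, τ = 0.000877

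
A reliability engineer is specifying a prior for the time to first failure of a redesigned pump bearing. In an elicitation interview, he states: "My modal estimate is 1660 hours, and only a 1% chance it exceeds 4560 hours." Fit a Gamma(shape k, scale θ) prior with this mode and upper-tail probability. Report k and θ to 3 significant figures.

Gamma(k,θ) with k>1 has mode (k−1)θ, so θ = 1660/(k−1).
Need P(X < 4560) = 0.99 with θ tied to k this way. Start at k = 2, θ = 1660: P(X<4560) ≈ 0.760.
Too low — raise k to concentrate. Iterating converges to k ≈ 5.5.
Then θ = 1660/(5.5−1) ≈ 369.

k ≈ 5.5, θ ≈ 369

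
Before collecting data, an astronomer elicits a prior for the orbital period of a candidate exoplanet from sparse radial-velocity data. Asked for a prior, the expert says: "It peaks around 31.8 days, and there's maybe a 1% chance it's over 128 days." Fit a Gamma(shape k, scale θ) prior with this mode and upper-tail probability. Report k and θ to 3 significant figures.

Gamma(k,θ) with k>1 has mode (k−1)θ, so θ = 31.8/(k−1).
Need P(X < 128) = 0.99 with θ tied to k this way. Start at k = 2, θ = 31.8: P(X<128) ≈ 0.910.
Too low — raise k to concentrate. Iterating converges to k ≈ 3.15.
Then θ = 31.8/(3.15−1) ≈ 14.8.

k ≈ 3.15, θ ≈ 14.8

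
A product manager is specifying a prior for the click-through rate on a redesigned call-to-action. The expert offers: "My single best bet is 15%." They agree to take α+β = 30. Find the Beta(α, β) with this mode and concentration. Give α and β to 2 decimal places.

For α,β > 1 the Beta mode is (α−1)/(α+β−2). With α+β = 30, the mode is (α−1)/28.
Set (α−1)/28 = 0.15 → α = 1 + 0.15·28 = 5.20.
β = 30 − α = 24.80.

α = 5.20, β = 24.80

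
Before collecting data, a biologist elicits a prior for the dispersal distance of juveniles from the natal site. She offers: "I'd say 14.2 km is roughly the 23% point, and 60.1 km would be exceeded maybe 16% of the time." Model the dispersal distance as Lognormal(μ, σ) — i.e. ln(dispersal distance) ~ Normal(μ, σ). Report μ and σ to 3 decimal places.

μ ≈ 3.268, σ ≈ 0.832

If T ~ Lognormal(μ,σ) then ln T ~ Normal(μ,σ), so the p-quantile of ln T is μ + z_p·σ.
ln(14.2) = 2.653 and ln(60.1) = 4.096; z_{0.23} = -0.7388, z_{0.84} = 0.9945.
σ = (4.096 − 2.653)/(0.9945 − (-0.7388)) = 0.832.
μ = 2.653 − (-0.7388)·0.832 = 3.268.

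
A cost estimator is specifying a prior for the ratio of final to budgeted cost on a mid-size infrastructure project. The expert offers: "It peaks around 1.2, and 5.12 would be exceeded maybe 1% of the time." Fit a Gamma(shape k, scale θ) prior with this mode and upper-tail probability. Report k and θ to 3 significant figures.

Gamma(k,θ) with k>1 has mode (k−1)θ, so θ = 1.2/(k−1).
Need P(X < 5.12) = 0.99 with θ tied to k this way. Start at k = 2, θ = 1.2: P(X<5.12) ≈ 0.926.
Too low — raise k to concentrate. Iterating converges to k ≈ 2.95.
Then θ = 1.2/(2.95−1) ≈ 0.615.

k ≈ 2.95, θ ≈ 0.615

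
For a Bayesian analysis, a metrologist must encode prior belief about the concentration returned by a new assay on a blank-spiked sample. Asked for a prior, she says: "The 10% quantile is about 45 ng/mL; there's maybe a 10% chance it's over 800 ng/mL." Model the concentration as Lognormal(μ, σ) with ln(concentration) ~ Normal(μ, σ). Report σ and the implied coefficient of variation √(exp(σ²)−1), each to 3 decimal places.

σ ≈ 1.123, CV ≈ 1.590

If T ~ Lognormal(μ,σ) then ln T ~ Normal(μ,σ), so the p-quantile of ln T is μ + z_p·σ.
ln(45) = 3.807 and ln(800) = 6.685; z_{0.1} = -1.282, z_{0.9} = 1.282.
σ = (6.685 − 3.807)/(1.282 − (-1.282)) = 1.123.
μ = 3.807 − (-1.282)·1.123 = 5.246.
CV = √(exp(σ²)−1) = √(exp(1.2608)−1) = 1.590.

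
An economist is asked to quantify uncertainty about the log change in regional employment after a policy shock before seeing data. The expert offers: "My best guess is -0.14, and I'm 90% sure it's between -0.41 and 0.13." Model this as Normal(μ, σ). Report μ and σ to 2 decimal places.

μ = -0.14, σ = 0.16

A symmetric 90% interval runs μ ± z·σ with z = 1.645.
Half-width = 0.27, so σ = 0.27/1.645 = 0.16.
μ is the stated best guess, -0.14.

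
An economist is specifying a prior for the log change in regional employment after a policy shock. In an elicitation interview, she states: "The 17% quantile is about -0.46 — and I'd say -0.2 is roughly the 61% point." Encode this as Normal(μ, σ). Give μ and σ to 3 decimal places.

μ = -0.259, σ = 0.211

The p-quantile of Normal(μ,σ) is μ + z_p·σ, with z_{0.17} = -0.9542 and z_{0.61} = 0.2793.
Eliminate σ: μ = (z₂·x₁ − z₁·x₂)/(z₂ − z₁) = (0.2793·-0.46 − (-0.9542)·-0.2)/1.233 = -0.259.
Then σ = (x₂ − x₁)/(z₂ − z₁) = (-0.2 − -0.46)/1.233 = 0.211.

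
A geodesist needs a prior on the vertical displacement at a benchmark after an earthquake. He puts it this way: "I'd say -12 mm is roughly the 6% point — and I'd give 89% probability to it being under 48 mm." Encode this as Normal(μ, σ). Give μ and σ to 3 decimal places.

μ = 21.541, σ = 21.573

The p-quantile of Normal(μ,σ) is μ + z_p·σ, with z_{0.06} = -1.555 and z_{0.89} = 1.227.
Eliminate σ: μ = (z₂·x₁ − z₁·x₂)/(z₂ − z₁) = (1.227·-12 − (-1.555)·48)/2.781 = 21.541.
Then σ = (x₂ − x₁)/(z₂ − z₁) = (48 − -12)/2.781 = 21.573.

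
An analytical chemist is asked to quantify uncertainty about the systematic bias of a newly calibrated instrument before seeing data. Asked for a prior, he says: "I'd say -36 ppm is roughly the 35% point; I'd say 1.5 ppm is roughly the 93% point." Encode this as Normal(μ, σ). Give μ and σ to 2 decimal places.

μ = -28.24, σ = 20.15

The p-quantile of Normal(μ,σ) is μ + z_p·σ, with z_{0.35} = -0.3853 and z_{0.93} = 1.476.
Eliminate σ: μ = (z₂·x₁ − z₁·x₂)/(z₂ − z₁) = (1.476·-36 − (-0.3853)·1.5)/1.861 = -28.24.
Then σ = (x₂ − x₁)/(z₂ − z₁) = (1.5 − -36)/1.861 = 20.15.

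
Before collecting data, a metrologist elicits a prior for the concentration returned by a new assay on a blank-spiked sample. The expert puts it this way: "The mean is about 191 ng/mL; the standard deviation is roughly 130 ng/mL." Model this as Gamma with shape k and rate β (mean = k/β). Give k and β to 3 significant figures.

For Gamma(k, rate β): mean = k/β, variance = k/β², so CV = 1/√k.
CV = SD/mean = 130/191 = 0.6806, hence k = 1/CV² = 2.16.
Then β = k/mean = 2.16/191 = 0.0113.

k ≈ 2.16, β ≈ 0.0113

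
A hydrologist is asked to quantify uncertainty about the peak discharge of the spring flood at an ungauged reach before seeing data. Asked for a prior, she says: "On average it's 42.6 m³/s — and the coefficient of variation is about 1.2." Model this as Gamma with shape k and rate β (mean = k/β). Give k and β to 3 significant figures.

For Gamma(k, rate β): mean = k/β, variance = k/β², so CV = 1/√k.
CV = 1.2, hence k = 1/CV² = 0.694.
Then β = k/mean = 0.694/42.6 = 0.0163.

k ≈ 0.694, β ≈ 0.0163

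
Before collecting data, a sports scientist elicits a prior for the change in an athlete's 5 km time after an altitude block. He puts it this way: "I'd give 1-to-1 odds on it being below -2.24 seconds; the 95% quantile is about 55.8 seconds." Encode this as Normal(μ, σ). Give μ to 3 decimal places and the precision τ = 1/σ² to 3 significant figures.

μ = -2.240, τ = 0.000803

The p-quantile of Normal(μ,σ) is μ + z_p·σ, with z_{0.5} = 0 and z_{0.95} = 1.645.
Eliminate σ: μ = (z₂·x₁ − z₁·x₂)/(z₂ − z₁) = (1.645·-2.24 − (0)·55.8)/1.645 = -2.240.
Then σ = (x₂ − x₁)/(z₂ − z₁) = (55.8 − -2.24)/1.645 = 35.286.
Precision τ = 1/σ² = 1/35.29² = 0.000803.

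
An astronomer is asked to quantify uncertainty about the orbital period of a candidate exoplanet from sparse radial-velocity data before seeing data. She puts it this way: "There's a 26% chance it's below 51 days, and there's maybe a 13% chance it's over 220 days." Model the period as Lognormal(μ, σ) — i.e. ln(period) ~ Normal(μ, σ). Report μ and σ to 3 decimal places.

μ ≈ 4.463, σ ≈ 0.826

If T ~ Lognormal(μ,σ) then ln T ~ Normal(μ,σ), so the p-quantile of ln T is μ + z_p·σ.
ln(51) = 3.932 and ln(220) = 5.394; z_{0.26} = -0.6433, z_{0.87} = 1.126.
σ = (5.394 − 3.932)/(1.126 − (-0.6433)) = 0.826.
μ = 3.932 − (-0.6433)·0.826 = 4.463.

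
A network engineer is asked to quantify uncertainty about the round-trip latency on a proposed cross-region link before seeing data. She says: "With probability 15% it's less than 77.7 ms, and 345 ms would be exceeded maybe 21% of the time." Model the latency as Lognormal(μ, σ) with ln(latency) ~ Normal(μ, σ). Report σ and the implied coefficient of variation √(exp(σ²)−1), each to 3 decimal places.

σ ≈ 0.809, CV ≈ 0.961

If T ~ Lognormal(μ,σ) then ln T ~ Normal(μ,σ), so the p-quantile of ln T is μ + z_p·σ.
ln(77.7) = 4.353 and ln(345) = 5.844; z_{0.15} = -1.036, z_{0.79} = 0.8064.
σ = (5.844 − 4.353)/(0.8064 − (-1.036)) = 0.809.
μ = 4.353 − (-1.036)·0.809 = 5.191.
CV = √(exp(σ²)−1) = √(exp(0.6543)−1) = 0.961.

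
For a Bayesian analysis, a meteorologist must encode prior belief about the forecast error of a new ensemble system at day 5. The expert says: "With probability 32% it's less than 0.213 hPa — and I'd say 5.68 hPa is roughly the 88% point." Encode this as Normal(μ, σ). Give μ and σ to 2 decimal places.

For Normal(μ,σ), the p-quantile is μ + z_p·σ. Here z_{0.32} = -0.4677, z_{0.88} = 1.175.
So 0.213 = μ − 0.4677σ and 5.68 = μ + 1.175σ.
Subtracting: σ = (5.68 − 0.213)/(1.175 − (-0.4677)) = 3.33.
Then μ = 0.213 − (-0.4677)·3.33 = 1.77.

μ = 1.77, σ = 3.33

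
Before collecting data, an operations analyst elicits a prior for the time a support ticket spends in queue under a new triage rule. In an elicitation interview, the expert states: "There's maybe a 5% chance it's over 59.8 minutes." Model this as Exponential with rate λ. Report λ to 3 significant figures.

P(T > 59.8) = e^(−λ·59.8) = 0.05, so λ = −ln(0.05)/59.8 = 0.0501.

λ ≈ 0.0501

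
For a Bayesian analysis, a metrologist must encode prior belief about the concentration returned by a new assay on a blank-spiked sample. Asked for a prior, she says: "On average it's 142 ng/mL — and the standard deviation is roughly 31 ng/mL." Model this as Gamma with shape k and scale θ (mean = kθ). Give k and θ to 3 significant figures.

For Gamma(k, scale θ): mean = kθ, variance = kθ², so CV = 1/√k.
CV = SD/mean = 31/142 = 0.2183, hence k = 1/CV² = 21.
Then θ = mean/k = 142/21 = 6.77.

k ≈ 21, θ ≈ 6.77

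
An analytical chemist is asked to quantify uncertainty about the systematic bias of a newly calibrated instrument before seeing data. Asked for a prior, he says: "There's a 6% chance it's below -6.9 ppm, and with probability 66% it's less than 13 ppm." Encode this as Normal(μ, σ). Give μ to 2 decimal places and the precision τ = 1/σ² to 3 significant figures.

μ = 8.83, τ = 0.00977

The p-quantile of Normal(μ,σ) is μ + z_p·σ, with z_{0.06} = -1.555 and z_{0.66} = 0.4125.
Eliminate σ: μ = (z₂·x₁ − z₁·x₂)/(z₂ − z₁) = (0.4125·-6.9 − (-1.555)·13)/1.967 = 8.83.
Then σ = (x₂ − x₁)/(z₂ − z₁) = (13 − -6.9)/1.967 = 10.12.
Precision τ = 1/σ² = 1/10.12² = 0.00977.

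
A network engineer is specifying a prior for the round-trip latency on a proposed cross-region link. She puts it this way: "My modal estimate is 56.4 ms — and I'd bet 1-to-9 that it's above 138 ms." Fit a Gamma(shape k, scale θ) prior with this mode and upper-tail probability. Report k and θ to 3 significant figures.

k ≈ 3.4, θ ≈ 23.5

Gamma(k,θ) with k>1 has mode (k−1)θ, so θ = 56.4/(k−1).
Need P(X < 138) = 0.9 with θ tied to k this way. Start at k = 2, θ = 56.4: P(X<138) ≈ 0.702.
Too low — raise k to concentrate. Iterating converges to k ≈ 3.4.
Then θ = 56.4/(3.4−1) ≈ 23.5.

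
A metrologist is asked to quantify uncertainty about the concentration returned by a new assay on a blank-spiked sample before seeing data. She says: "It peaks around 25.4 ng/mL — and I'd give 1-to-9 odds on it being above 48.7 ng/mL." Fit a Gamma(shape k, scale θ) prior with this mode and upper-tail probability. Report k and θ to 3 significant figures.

Gamma(k,θ) with k>1 has mode (k−1)θ, so θ = 25.4/(k−1).
Need P(X < 48.7) = 0.9 with θ tied to k this way. Start at k = 2, θ = 25.4: P(X<48.7) ≈ 0.571.
Too low — raise k to concentrate. Iterating converges to k ≈ 5.51.
Then θ = 25.4/(5.51−1) ≈ 5.63.

k ≈ 5.51, θ ≈ 5.63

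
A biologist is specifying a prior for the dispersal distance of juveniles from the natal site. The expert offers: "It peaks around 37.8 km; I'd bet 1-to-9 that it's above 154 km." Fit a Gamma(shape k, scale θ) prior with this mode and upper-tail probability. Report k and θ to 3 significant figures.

Gamma(k,θ) with k>1 has mode (k−1)θ, so θ = 37.8/(k−1).
Need P(X < 154) = 0.9 with θ tied to k this way. Start at k = 2, θ = 37.8: P(X<154) ≈ 0.914.
Too high — lower k to spread out. Iterating converges to k ≈ 1.93.
Then θ = 37.8/(1.93−1) ≈ 40.7.

k ≈ 1.93, θ ≈ 40.7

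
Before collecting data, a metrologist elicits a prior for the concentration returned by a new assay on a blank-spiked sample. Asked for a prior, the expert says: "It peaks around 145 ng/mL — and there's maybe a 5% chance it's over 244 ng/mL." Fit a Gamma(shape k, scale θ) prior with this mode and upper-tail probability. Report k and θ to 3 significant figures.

k ≈ 11.3, θ ≈ 14.1

Gamma(k,θ) with k>1 has mode (k−1)θ, so θ = 145/(k−1).
Need P(X < 244) = 0.95 with θ tied to k this way. Start at k = 2, θ = 145: P(X<244) ≈ 0.501.
Too low — raise k to concentrate. Iterating converges to k ≈ 11.3.
Then θ = 145/(11.3−1) ≈ 14.1.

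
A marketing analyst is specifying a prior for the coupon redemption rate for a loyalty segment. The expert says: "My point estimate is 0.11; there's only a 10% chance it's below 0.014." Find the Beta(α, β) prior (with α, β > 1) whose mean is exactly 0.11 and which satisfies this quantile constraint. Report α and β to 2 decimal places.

With mean 0.11 fixed, write α = 0.11s, β = 0.89s where s = α+β.
Need P(θ < 0.014) = 0.1 under Beta(0.11s, 0.89s). Normal approximation: (q−m)/√(m(1−m)/s) ≈ z_{0.1} = -1.28, so s ≈ 0.11·0.89·(-1.28)²/(0.014−0.11)² = 17.4.
At s = 17.4: P(θ<0.014) ≈ 0.027. Adjusting to match 0.1 gives s ≈ 9.51.
So α = 0.11·9.51 ≈ 1.05, β = 0.89·9.51 ≈ 8.47.

α ≈ 1.05, β ≈ 8.47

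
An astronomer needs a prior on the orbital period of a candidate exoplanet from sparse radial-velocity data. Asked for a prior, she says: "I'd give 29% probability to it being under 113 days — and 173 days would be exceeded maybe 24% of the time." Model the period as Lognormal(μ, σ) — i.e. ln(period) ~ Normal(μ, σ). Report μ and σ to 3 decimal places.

μ ≈ 4.914, σ ≈ 0.338

If T ~ Lognormal(μ,σ) then ln T ~ Normal(μ,σ), so the p-quantile of ln T is μ + z_p·σ.
ln(113) = 4.727 and ln(173) = 5.153; z_{0.29} = -0.5534, z_{0.76} = 0.7063.
σ = (5.153 − 4.727)/(0.7063 − (-0.5534)) = 0.338.
μ = 4.727 − (-0.5534)·0.338 = 4.914.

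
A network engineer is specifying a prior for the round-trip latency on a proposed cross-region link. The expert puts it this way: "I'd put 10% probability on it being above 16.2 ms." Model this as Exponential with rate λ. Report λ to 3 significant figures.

λ ≈ 0.142

P(T > 16.2) = e^(−λ·16.2) = 0.1, so λ = −ln(0.1)/16.2 = 0.142.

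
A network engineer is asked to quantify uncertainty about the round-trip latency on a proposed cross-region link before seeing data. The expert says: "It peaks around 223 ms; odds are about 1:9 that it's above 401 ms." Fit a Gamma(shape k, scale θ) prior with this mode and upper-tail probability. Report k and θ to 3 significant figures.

k ≈ 6.53, θ ≈ 40.3

Gamma(k,θ) with k>1 has mode (k−1)θ, so θ = 223/(k−1).
Need P(X < 401) = 0.9 with θ tied to k this way. Start at k = 2, θ = 223: P(X<401) ≈ 0.537.
Too low — raise k to concentrate. Iterating converges to k ≈ 6.53.
Then θ = 223/(6.53−1) ≈ 40.3.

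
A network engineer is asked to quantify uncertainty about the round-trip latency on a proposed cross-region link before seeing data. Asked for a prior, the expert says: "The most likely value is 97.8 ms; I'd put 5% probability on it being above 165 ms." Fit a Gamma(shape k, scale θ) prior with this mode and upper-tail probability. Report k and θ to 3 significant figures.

k ≈ 11.2, θ ≈ 9.58

Gamma(k,θ) with k>1 has mode (k−1)θ, so θ = 97.8/(k−1).
Need P(X < 165) = 0.95 with θ tied to k this way. Start at k = 2, θ = 97.8: P(X<165) ≈ 0.503.
Too low — raise k to concentrate. Iterating converges to k ≈ 11.2.
Then θ = 97.8/(11.2−1) ≈ 9.58.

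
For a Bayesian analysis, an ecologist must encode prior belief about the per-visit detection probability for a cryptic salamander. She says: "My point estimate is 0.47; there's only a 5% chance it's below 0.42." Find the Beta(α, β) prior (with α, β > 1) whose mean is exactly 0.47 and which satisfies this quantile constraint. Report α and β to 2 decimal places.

With mean 0.47 fixed, write α = 0.47s, β = 0.53s where s = α+β.
Need P(θ < 0.42) = 0.05 under Beta(0.47s, 0.53s). Normal approximation: (q−m)/√(m(1−m)/s) ≈ z_{0.05} = -1.64, so s ≈ 0.47·0.53·(-1.64)²/(0.42−0.47)² = 269.6.
At s = 269.6: P(θ<0.42) ≈ 0.049. Adjusting to match 0.05 gives s ≈ 267.35.
So α = 0.47·267.35 ≈ 125.65, β = 0.53·267.35 ≈ 141.69.

α ≈ 125.65, β ≈ 141.69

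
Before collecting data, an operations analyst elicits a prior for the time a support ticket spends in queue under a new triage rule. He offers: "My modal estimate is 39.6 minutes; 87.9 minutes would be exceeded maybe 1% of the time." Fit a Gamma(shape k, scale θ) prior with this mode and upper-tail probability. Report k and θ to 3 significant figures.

Gamma(k,θ) with k>1 has mode (k−1)θ, so θ = 39.6/(k−1).
Need P(X < 87.9) = 0.99 with θ tied to k this way. Start at k = 2, θ = 39.6: P(X<87.9) ≈ 0.650.
Too low — raise k to concentrate. Iterating converges to k ≈ 8.57.
Then θ = 39.6/(8.57−1) ≈ 5.23.

k ≈ 8.57, θ ≈ 5.23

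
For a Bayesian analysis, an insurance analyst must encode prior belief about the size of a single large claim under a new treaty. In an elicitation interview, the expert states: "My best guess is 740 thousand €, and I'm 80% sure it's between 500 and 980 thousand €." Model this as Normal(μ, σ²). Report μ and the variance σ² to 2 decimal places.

A symmetric 80% interval runs μ ± z·σ with z = 1.282.
Half-width = 240, so σ = 240/1.282 = 187.273 and σ² = 35071.17.
μ is the stated best guess, 740.00.

μ = 740.00, σ² = 35071.17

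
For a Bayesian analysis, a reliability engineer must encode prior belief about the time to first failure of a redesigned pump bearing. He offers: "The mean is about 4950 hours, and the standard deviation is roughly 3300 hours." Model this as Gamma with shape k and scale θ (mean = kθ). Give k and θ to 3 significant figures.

k ≈ 2.25, θ ≈ 2200

For Gamma(k, scale θ): mean = kθ, variance = kθ², so CV = 1/√k.
CV = SD/mean = 3300/4950 = 0.6667, hence k = 1/CV² = 2.25.
Then θ = mean/k = 4950/2.25 = 2200.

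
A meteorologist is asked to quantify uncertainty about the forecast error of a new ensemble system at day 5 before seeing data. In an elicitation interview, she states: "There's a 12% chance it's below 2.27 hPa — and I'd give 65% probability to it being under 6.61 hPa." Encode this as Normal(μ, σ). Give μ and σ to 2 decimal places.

μ = 5.54, σ = 2.78

For Normal(μ,σ), the p-quantile is μ + z_p·σ. Here z_{0.12} = -1.175, z_{0.65} = 0.3853.
So 2.27 = μ − 1.175σ and 6.61 = μ + 0.3853σ.
Subtracting: σ = (6.61 − 2.27)/(0.3853 − (-1.175)) = 2.78.
Then μ = 2.27 − (-1.175)·2.78 = 5.54.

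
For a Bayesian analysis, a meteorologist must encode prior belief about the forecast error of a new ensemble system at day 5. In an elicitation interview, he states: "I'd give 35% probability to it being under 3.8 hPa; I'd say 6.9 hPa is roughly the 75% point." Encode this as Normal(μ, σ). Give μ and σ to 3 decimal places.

The p-quantile of Normal(μ,σ) is μ + z_p·σ, with z_{0.35} = -0.3853 and z_{0.75} = 0.6745.
Eliminate σ: μ = (z₂·x₁ − z₁·x₂)/(z₂ − z₁) = (0.6745·3.8 − (-0.3853)·6.9)/1.06 = 4.927.
Then σ = (x₂ − x₁)/(z₂ − z₁) = (6.9 − 3.8)/1.06 = 2.925.

μ = 4.927, σ = 2.925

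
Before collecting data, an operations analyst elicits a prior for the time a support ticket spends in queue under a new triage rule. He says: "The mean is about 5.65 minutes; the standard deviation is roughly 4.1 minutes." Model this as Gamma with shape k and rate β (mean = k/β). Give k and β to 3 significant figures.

For Gamma(k, rate β): mean = k/β, variance = k/β², so CV = 1/√k.
CV = SD/mean = 4.1/5.65 = 0.7257, hence k = 1/CV² = 1.9.
Then β = k/mean = 1.9/5.65 = 0.336.

k ≈ 1.9, β ≈ 0.336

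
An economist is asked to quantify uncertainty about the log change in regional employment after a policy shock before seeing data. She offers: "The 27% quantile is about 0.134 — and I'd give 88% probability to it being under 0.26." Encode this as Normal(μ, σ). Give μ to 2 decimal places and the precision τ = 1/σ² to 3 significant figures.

μ = 0.18, τ = 201

For Normal(μ,σ), the p-quantile is μ + z_p·σ. Here z_{0.27} = -0.6128, z_{0.88} = 1.175.
So 0.134 = μ − 0.6128σ and 0.26 = μ + 1.175σ.
Subtracting: σ = (0.26 − 0.134)/(1.175 − (-0.6128)) = 0.07.
Then μ = 0.134 − (-0.6128)·0.07 = 0.18.
Precision τ = 1/σ² = 1/0.07048² = 201.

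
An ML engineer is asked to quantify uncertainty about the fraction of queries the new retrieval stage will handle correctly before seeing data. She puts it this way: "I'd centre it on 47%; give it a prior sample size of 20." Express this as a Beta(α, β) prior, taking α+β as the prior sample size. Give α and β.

α = 9.4, β = 10.6

Under the effective-sample-size interpretation, Beta(α, β) has prior mean α/(α+β) and prior sample size α+β.
So α+β = 20 and α/(α+β) = 0.47, giving α = 0.47·20 = 9.4 and β = 20 − 9.4 = 10.6.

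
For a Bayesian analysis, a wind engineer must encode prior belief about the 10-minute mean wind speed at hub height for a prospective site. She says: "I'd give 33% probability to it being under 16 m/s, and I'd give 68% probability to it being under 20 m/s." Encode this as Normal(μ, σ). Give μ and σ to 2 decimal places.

For Normal(μ,σ), the p-quantile is μ + z_p·σ. Here z_{0.33} = -0.4399, z_{0.68} = 0.4677.
So 16 = μ − 0.4399σ and 20 = μ + 0.4677σ.
Subtracting: σ = (20 − 16)/(0.4677 − (-0.4399)) = 4.41.
Then μ = 16 − (-0.4399)·4.41 = 17.94.

μ = 17.94, σ = 4.41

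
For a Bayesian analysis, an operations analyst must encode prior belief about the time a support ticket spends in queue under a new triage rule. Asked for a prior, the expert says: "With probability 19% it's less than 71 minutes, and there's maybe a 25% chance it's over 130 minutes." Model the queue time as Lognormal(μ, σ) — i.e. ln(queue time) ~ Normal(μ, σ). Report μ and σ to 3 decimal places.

If T ~ Lognormal(μ,σ) then ln T ~ Normal(μ,σ), so the p-quantile of ln T is μ + z_p·σ.
ln(71) = 4.263 and ln(130) = 4.868; z_{0.19} = -0.8779, z_{0.75} = 0.6745.
σ = (4.868 − 4.263)/(0.6745 − (-0.8779)) = 0.390.
μ = 4.263 − (-0.8779)·0.390 = 4.605.

μ ≈ 4.605, σ ≈ 0.390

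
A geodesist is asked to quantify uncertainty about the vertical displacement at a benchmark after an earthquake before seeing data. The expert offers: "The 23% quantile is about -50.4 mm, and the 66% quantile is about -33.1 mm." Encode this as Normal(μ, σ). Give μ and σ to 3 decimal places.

The p-quantile of Normal(μ,σ) is μ + z_p·σ, with z_{0.23} = -0.7388 and z_{0.66} = 0.4125.
Eliminate σ: μ = (z₂·x₁ − z₁·x₂)/(z₂ − z₁) = (0.4125·-50.4 − (-0.7388)·-33.1)/1.151 = -39.298.
Then σ = (x₂ − x₁)/(z₂ − z₁) = (-33.1 − -50.4)/1.151 = 15.026.

μ = -39.298, σ = 15.026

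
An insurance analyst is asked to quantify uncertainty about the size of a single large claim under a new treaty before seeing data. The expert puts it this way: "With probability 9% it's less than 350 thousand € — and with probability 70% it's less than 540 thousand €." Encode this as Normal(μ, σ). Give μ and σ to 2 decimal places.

μ = 486.58, σ = 101.87

For Normal(μ,σ), the p-quantile is μ + z_p·σ. Here z_{0.09} = -1.341, z_{0.7} = 0.5244.
So 350 = μ − 1.341σ and 540 = μ + 0.5244σ.
Subtracting: σ = (540 − 350)/(0.5244 − (-1.341)) = 101.87.
Then μ = 350 − (-1.341)·101.87 = 486.58.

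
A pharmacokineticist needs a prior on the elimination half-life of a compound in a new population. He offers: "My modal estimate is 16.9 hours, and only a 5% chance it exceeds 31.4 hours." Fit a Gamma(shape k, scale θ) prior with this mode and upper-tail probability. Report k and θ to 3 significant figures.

Gamma(k,θ) with k>1 has mode (k−1)θ, so θ = 16.9/(k−1).
Need P(X < 31.4) = 0.95 with θ tied to k this way. Start at k = 2, θ = 16.9: P(X<31.4) ≈ 0.554.
Too low — raise k to concentrate. Iterating converges to k ≈ 8.25.
Then θ = 16.9/(8.25−1) ≈ 2.33.

k ≈ 8.25, θ ≈ 2.33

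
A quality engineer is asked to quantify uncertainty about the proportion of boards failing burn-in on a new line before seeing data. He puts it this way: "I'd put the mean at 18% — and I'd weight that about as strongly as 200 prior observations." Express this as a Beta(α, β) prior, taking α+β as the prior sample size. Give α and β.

Under the effective-sample-size interpretation, Beta(α, β) has prior mean α/(α+β) and prior sample size α+β.
So α+β = 200 and α/(α+β) = 0.18, giving α = 0.18·200 = 36 and β = 200 − 36 = 164.

α = 36, β = 164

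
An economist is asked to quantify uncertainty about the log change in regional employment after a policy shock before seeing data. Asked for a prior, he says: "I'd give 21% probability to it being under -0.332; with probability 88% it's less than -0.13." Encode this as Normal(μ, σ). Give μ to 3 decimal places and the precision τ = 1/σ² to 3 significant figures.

For Normal(μ,σ), the p-quantile is μ + z_p·σ. Here z_{0.21} = -0.8064, z_{0.88} = 1.175.
So -0.332 = μ − 0.8064σ and -0.13 = μ + 1.175σ.
Subtracting: σ = (-0.13 − -0.332)/(1.175 − (-0.8064)) = 0.102.
Then μ = -0.332 − (-0.8064)·0.102 = -0.250.
Precision τ = 1/σ² = 1/0.1019² = 96.2.

μ = -0.250, τ = 96.2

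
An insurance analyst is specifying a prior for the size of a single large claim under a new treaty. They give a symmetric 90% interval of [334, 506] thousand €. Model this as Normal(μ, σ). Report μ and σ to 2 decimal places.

μ = 420.00, σ = 52.28

A symmetric 90% interval runs μ ± z·σ with z = 1.645.
Half-width = 86, so σ = 86/1.645 = 52.28.
μ is the interval midpoint, 420.00.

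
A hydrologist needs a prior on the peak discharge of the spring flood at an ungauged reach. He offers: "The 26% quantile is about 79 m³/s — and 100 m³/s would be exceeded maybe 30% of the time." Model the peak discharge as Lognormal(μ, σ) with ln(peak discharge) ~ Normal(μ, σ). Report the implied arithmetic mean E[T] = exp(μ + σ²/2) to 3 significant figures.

If T ~ Lognormal(μ,σ) then ln T ~ Normal(μ,σ), so the p-quantile of ln T is μ + z_p·σ.
ln(79) = 4.369 and ln(100) = 4.605; z_{0.26} = -0.6433, z_{0.7} = 0.5244.
σ = (4.605 − 4.369)/(0.5244 − (-0.6433)) = 0.202.
μ = 4.369 − (-0.6433)·0.202 = 4.499.
E[T] = exp(μ + σ²/2) = exp(4.499 + 0.0204) = 91.8 m³/s.

E[T] ≈ 91.8 m³/s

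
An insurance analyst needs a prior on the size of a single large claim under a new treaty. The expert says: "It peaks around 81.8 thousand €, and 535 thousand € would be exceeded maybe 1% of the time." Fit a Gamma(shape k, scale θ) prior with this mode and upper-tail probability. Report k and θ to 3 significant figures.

k ≈ 2.02, θ ≈ 80.1

Gamma(k,θ) with k>1 has mode (k−1)θ, so θ = 81.8/(k−1).
Need P(X < 535) = 0.99 with θ tied to k this way. Start at k = 2, θ = 81.8: P(X<535) ≈ 0.989.
Too low — raise k to concentrate. Iterating converges to k ≈ 2.02.
Then θ = 81.8/(2.02−1) ≈ 80.1.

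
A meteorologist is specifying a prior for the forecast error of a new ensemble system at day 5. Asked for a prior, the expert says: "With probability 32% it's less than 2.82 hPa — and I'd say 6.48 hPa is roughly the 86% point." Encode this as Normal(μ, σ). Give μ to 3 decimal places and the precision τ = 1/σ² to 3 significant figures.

μ = 3.926, τ = 0.179

The p-quantile of Normal(μ,σ) is μ + z_p·σ, with z_{0.32} = -0.4677 and z_{0.86} = 1.08.
Eliminate σ: μ = (z₂·x₁ − z₁·x₂)/(z₂ − z₁) = (1.08·2.82 − (-0.4677)·6.48)/1.548 = 3.926.
Then σ = (x₂ − x₁)/(z₂ − z₁) = (6.48 − 2.82)/1.548 = 2.364.
Precision τ = 1/σ² = 1/2.364² = 0.179.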